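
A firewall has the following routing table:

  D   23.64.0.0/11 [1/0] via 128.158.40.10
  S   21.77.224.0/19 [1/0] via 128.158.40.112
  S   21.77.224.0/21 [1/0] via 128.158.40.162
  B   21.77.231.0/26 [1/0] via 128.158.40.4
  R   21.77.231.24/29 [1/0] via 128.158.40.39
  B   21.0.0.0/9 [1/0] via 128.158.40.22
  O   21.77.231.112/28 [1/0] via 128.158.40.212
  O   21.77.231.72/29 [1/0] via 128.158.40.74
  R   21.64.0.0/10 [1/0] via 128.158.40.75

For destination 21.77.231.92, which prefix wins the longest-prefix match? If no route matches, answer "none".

21.77.224.0/21

Entries matching 21.77.231.92:
  21.0.0.0/9 (21.0.0.0 - 21.127.255.255)
  21.64.0.0/10 (21.64.0.0 - 21.127.255.255)
  21.77.224.0/19 (21.77.224.0 - 21.77.255.255)
  21.77.224.0/21 (21.77.224.0 - 21.77.231.255)
Most specific is 21.77.224.0/21.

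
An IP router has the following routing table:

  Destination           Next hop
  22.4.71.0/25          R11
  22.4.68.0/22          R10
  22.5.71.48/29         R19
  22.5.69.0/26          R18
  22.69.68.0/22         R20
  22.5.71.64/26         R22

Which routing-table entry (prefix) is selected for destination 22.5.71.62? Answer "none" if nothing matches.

22.5.71.62 is outside every listed prefix and there is no default route.

none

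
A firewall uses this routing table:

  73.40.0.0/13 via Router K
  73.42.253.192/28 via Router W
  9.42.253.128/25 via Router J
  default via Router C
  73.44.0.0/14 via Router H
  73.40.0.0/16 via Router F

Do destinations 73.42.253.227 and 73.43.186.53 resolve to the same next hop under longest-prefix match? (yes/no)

73.42.253.227: longest match 73.40.0.0/13 -> Router K
73.43.186.53: longest match 73.40.0.0/13 -> Router K

yes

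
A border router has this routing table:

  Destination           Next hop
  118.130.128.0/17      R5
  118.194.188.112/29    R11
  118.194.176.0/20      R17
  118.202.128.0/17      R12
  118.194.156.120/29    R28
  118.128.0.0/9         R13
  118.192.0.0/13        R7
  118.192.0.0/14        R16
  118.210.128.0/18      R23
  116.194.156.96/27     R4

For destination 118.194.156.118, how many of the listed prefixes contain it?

Prefixes containing 118.194.156.118:
  118.128.0.0/9 (118.128.0.0 - 118.255.255.255)
  118.192.0.0/13 (118.192.0.0 - 118.199.255.255)
  118.192.0.0/14 (118.192.0.0 - 118.195.255.255)
Total matching entries: 3.

3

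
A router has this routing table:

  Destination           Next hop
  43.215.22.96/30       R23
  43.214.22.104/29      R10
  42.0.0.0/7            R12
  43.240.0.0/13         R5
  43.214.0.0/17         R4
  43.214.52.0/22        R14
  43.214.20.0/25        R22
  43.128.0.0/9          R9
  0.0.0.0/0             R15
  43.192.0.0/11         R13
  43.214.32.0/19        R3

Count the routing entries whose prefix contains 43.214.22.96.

5

Prefixes containing 43.214.22.96:
  0.0.0.0/0 (default, matches everything)
  42.0.0.0/7 (42.0.0.0 - 43.255.255.255)
  43.128.0.0/9 (43.128.0.0 - 43.255.255.255)
  43.192.0.0/11 (43.192.0.0 - 43.223.255.255)
  43.214.0.0/17 (43.214.0.0 - 43.214.127.255)
Total matching entries: 5.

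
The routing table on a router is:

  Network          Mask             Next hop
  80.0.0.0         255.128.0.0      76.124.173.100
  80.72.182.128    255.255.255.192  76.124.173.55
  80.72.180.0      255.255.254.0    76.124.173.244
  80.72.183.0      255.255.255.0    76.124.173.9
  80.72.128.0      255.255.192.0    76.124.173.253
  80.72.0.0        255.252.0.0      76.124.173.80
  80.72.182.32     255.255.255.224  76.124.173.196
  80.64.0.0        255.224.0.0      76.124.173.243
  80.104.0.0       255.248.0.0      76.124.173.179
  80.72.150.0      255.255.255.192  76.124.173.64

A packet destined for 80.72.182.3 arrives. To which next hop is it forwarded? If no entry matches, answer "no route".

Routes whose prefix contains 80.72.182.3:
  80.0.0.0/9 (80.0.0.0 - 80.127.255.255) -> 76.124.173.100
  80.64.0.0/11 (80.64.0.0 - 80.95.255.255) -> 76.124.173.243
  80.72.0.0/14 (80.72.0.0 - 80.75.255.255) -> 76.124.173.80
  80.72.128.0/18 (80.72.128.0 - 80.72.191.255) -> 76.124.173.253
More-specific entries that do NOT match:
  80.72.182.32/27 (80.72.182.32 - 80.72.182.63) does not contain 80.72.182.3
  80.72.182.128/26 (80.72.182.128 - 80.72.182.191) does not contain 80.72.182.3
  80.72.150.0/26 (80.72.150.0 - 80.72.150.63) does not contain 80.72.182.3
  80.72.183.0/24 (80.72.183.0 - 80.72.183.255) does not contain 80.72.182.3
  80.72.180.0/23 (80.72.180.0 - 80.72.181.255) does not contain 80.72.182.3
Longest matching prefix is /18 -> next hop 76.124.173.253.

76.124.173.253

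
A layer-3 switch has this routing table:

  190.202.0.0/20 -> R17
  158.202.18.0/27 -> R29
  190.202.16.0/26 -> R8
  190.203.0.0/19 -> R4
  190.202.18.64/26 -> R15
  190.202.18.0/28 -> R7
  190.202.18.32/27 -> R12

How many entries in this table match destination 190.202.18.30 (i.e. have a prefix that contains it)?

0

No listed prefix contains 190.202.18.30.
Total matching entries: 0.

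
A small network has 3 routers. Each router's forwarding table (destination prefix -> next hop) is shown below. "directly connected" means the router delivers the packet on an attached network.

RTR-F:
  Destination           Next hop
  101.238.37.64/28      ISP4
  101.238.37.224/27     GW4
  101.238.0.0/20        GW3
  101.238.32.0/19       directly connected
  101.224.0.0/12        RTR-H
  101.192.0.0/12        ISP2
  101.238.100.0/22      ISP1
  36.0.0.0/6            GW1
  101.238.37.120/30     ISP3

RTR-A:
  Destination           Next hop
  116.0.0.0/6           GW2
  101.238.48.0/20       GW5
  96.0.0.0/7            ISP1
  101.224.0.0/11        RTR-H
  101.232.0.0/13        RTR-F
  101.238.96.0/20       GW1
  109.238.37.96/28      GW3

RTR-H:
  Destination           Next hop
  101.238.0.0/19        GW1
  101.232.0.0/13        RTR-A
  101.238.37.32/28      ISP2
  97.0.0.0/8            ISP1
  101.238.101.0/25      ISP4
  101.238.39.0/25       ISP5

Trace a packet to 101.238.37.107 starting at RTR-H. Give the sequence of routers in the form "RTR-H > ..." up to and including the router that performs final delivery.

RTR-H > RTR-A > RTR-F

At RTR-H: longest match for 101.238.37.107 is 101.232.0.0/13 -> RTR-A
At RTR-A: longest match for 101.238.37.107 is 101.232.0.0/13 -> RTR-F
At RTR-F: longest match for 101.238.37.107 is 101.238.32.0/19 -> directly connected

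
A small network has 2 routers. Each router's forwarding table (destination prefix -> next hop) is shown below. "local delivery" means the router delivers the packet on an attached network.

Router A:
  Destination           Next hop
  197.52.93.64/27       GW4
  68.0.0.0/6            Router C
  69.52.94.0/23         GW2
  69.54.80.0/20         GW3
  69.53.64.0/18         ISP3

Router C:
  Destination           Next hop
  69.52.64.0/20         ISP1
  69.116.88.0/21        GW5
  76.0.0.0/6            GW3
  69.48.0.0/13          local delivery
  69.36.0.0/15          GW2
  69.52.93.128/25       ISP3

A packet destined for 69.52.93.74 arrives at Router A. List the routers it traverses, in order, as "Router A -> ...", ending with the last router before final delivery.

At Router A: longest match for 69.52.93.74 is 68.0.0.0/6 -> Router C
At Router C: longest match for 69.52.93.74 is 69.48.0.0/13 -> local delivery

Router A -> Router C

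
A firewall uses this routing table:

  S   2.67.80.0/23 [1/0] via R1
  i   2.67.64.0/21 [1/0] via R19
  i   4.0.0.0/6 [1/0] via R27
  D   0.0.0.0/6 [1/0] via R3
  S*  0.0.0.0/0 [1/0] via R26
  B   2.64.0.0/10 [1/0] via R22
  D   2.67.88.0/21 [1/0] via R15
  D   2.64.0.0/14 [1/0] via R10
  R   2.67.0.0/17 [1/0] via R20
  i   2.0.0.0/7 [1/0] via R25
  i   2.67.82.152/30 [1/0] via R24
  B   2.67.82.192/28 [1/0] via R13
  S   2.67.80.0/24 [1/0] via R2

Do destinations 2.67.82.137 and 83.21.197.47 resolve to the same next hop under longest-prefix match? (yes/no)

2.67.82.137: longest match 2.67.0.0/17 -> R20
83.21.197.47: longest match 0.0.0.0/0 -> R26

no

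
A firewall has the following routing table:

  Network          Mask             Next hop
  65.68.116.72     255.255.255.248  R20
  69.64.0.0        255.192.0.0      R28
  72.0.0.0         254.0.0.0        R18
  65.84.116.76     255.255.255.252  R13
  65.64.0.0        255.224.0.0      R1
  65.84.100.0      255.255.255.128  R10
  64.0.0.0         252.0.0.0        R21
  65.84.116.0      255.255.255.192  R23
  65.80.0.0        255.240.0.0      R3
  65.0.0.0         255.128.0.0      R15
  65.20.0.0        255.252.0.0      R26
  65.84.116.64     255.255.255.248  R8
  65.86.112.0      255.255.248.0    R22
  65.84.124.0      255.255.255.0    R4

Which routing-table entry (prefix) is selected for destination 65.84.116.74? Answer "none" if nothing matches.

65.80.0.0/12

Entries matching 65.84.116.74:
  64.0.0.0/6 (64.0.0.0 - 67.255.255.255)
  65.0.0.0/9 (65.0.0.0 - 65.127.255.255)
  65.64.0.0/11 (65.64.0.0 - 65.95.255.255)
  65.80.0.0/12 (65.80.0.0 - 65.95.255.255)
Most specific is 65.80.0.0/12.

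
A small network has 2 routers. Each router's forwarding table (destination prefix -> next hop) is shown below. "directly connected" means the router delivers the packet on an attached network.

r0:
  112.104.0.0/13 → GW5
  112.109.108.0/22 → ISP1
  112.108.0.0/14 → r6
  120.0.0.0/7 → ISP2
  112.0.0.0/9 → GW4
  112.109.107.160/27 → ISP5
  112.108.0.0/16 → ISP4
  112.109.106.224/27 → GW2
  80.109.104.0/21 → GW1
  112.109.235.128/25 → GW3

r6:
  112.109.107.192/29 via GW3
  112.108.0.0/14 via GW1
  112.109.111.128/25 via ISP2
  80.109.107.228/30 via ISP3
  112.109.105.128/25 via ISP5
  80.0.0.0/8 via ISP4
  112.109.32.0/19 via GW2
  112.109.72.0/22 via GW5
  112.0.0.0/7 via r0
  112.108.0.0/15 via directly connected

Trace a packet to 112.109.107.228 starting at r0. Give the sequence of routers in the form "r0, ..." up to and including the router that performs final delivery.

At r0: longest match for 112.109.107.228 is 112.108.0.0/14 -> r6
At r6: longest match for 112.109.107.228 is 112.108.0.0/15 -> directly connected

r0, r6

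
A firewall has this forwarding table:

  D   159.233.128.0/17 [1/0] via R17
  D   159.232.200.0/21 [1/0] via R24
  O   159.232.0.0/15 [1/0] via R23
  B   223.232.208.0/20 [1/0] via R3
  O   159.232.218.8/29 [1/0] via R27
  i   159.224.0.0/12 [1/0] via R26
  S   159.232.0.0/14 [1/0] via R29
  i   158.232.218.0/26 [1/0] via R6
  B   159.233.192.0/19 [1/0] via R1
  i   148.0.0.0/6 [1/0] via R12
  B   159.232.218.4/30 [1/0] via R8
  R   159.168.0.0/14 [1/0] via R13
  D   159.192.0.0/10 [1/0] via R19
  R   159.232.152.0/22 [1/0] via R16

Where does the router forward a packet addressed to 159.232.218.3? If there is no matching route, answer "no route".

R23

Routes whose prefix contains 159.232.218.3:
  159.192.0.0/10 (159.192.0.0 - 159.255.255.255) -> R19
  159.224.0.0/12 (159.224.0.0 - 159.239.255.255) -> R26
  159.232.0.0/14 (159.232.0.0 - 159.235.255.255) -> R29
  159.232.0.0/15 (159.232.0.0 - 159.233.255.255) -> R23
More-specific entries that do NOT match:
  159.232.218.4/30 (159.232.218.4 - 159.232.218.7) does not contain 159.232.218.3
  159.232.218.8/29 (159.232.218.8 - 159.232.218.15) does not contain 159.232.218.3
  158.232.218.0/26 (158.232.218.0 - 158.232.218.63) does not contain 159.232.218.3
  159.232.152.0/22 (159.232.152.0 - 159.232.155.255) does not contain 159.232.218.3
  159.232.200.0/21 (159.232.200.0 - 159.232.207.255) does not contain 159.232.218.3
  223.232.208.0/20 (223.232.208.0 - 223.232.223.255) does not contain 159.232.218.3
  159.233.192.0/19 (159.233.192.0 - 159.233.223.255) does not contain 159.232.218.3
  159.233.128.0/17 (159.233.128.0 - 159.233.255.255) does not contain 159.232.218.3
Longest matching prefix is /15 -> next hop R23.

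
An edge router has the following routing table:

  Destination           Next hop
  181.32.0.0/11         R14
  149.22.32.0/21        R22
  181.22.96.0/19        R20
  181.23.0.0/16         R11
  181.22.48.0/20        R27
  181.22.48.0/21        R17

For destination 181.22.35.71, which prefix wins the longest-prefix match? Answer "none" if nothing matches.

181.22.35.71 is outside every listed prefix and there is no default route.

none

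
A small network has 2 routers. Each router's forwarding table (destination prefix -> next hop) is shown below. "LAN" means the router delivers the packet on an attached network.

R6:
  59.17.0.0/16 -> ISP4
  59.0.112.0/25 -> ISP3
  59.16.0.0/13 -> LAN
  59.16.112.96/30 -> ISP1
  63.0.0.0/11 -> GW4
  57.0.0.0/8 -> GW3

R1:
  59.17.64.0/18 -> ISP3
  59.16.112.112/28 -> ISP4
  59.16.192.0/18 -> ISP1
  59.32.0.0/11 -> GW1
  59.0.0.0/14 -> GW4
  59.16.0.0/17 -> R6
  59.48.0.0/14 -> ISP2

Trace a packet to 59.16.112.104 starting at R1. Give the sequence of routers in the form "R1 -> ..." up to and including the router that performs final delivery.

At R1: longest match for 59.16.112.104 is 59.16.0.0/17 -> R6
At R6: longest match for 59.16.112.104 is 59.16.0.0/13 -> LAN

R1 -> R6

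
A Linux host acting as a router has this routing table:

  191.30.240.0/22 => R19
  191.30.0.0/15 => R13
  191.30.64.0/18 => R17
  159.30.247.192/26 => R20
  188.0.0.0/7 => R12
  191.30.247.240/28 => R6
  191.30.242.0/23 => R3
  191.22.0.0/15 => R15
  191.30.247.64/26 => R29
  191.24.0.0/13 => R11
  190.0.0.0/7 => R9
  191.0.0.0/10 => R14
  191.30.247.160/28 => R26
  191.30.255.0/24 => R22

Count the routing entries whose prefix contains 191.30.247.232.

Prefixes containing 191.30.247.232:
  190.0.0.0/7 (190.0.0.0 - 191.255.255.255)
  191.0.0.0/10 (191.0.0.0 - 191.63.255.255)
  191.24.0.0/13 (191.24.0.0 - 191.31.255.255)
  191.30.0.0/15 (191.30.0.0 - 191.31.255.255)
Total matching entries: 4.

4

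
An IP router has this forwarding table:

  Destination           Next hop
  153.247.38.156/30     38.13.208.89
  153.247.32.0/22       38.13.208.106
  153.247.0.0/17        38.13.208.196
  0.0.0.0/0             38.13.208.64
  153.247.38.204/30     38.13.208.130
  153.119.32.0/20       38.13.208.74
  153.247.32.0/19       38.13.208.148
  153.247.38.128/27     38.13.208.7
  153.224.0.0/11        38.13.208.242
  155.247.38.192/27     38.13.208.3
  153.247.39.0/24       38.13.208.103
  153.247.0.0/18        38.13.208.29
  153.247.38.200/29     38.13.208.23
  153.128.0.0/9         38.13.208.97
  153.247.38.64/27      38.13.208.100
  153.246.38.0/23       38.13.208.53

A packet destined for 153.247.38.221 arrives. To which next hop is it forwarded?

38.13.208.148

Routes whose prefix contains 153.247.38.221:
  0.0.0.0/0 (default, matches everything) -> 38.13.208.64
  153.128.0.0/9 (153.128.0.0 - 153.255.255.255) -> 38.13.208.97
  153.224.0.0/11 (153.224.0.0 - 153.255.255.255) -> 38.13.208.242
  153.247.0.0/17 (153.247.0.0 - 153.247.127.255) -> 38.13.208.196
  153.247.0.0/18 (153.247.0.0 - 153.247.63.255) -> 38.13.208.29
  153.247.32.0/19 (153.247.32.0 - 153.247.63.255) -> 38.13.208.148
More-specific entries that do NOT match:
  153.247.38.156/30 (153.247.38.156 - 153.247.38.159) does not contain 153.247.38.221
  153.247.38.204/30 (153.247.38.204 - 153.247.38.207) does not contain 153.247.38.221
  153.247.38.200/29 (153.247.38.200 - 153.247.38.207) does not contain 153.247.38.221
  153.247.38.128/27 (153.247.38.128 - 153.247.38.159) does not contain 153.247.38.221
  155.247.38.192/27 (155.247.38.192 - 155.247.38.223) does not contain 153.247.38.221
  153.247.38.64/27 (153.247.38.64 - 153.247.38.95) does not contain 153.247.38.221
  153.247.39.0/24 (153.247.39.0 - 153.247.39.255) does not contain 153.247.38.221
  153.246.38.0/23 (153.246.38.0 - 153.246.39.255) does not contain 153.247.38.221
  153.247.32.0/22 (153.247.32.0 - 153.247.35.255) does not contain 153.247.38.221
  153.119.32.0/20 (153.119.32.0 - 153.119.47.255) does not contain 153.247.38.221
Longest matching prefix is /19 -> next hop 38.13.208.148.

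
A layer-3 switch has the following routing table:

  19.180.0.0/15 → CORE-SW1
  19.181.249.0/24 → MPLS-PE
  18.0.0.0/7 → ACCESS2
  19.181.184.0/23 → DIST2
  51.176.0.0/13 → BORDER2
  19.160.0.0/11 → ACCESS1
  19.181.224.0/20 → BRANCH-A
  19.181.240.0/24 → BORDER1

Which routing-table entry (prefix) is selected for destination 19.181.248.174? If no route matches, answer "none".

Entries matching 19.181.248.174:
  18.0.0.0/7 (18.0.0.0 - 19.255.255.255)
  19.160.0.0/11 (19.160.0.0 - 19.191.255.255)
  19.180.0.0/15 (19.180.0.0 - 19.181.255.255)
Most specific is 19.180.0.0/15.

19.180.0.0/15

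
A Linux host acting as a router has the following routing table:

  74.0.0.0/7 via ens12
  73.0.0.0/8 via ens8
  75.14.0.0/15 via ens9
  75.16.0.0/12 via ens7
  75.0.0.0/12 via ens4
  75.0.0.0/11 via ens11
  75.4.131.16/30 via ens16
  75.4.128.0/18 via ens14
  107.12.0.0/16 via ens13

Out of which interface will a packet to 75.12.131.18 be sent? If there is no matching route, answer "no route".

ens4

Routes whose prefix contains 75.12.131.18:
  74.0.0.0/7 (74.0.0.0 - 75.255.255.255) -> ens12
  75.0.0.0/11 (75.0.0.0 - 75.31.255.255) -> ens11
  75.0.0.0/12 (75.0.0.0 - 75.15.255.255) -> ens4
More-specific entries that do NOT match:
  75.4.131.16/30 (75.4.131.16 - 75.4.131.19) does not contain 75.12.131.18
  75.4.128.0/18 (75.4.128.0 - 75.4.191.255) does not contain 75.12.131.18
  107.12.0.0/16 (107.12.0.0 - 107.12.255.255) does not contain 75.12.131.18
  75.14.0.0/15 (75.14.0.0 - 75.15.255.255) does not contain 75.12.131.18
Longest matching prefix is /12 -> interface ens4.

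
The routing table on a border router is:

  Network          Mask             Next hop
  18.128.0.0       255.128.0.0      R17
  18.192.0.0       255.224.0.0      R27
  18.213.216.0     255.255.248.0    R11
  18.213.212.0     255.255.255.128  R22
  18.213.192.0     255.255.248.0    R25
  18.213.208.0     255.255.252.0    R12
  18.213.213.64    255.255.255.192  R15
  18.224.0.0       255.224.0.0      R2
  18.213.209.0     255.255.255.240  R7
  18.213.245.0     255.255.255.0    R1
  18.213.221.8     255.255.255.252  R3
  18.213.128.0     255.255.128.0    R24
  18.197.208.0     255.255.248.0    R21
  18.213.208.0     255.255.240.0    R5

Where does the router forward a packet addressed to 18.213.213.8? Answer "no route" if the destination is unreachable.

Routes whose prefix contains 18.213.213.8:
  18.128.0.0/9 (18.128.0.0 - 18.255.255.255) -> R17
  18.192.0.0/11 (18.192.0.0 - 18.223.255.255) -> R27
  18.213.128.0/17 (18.213.128.0 - 18.213.255.255) -> R24
  18.213.208.0/20 (18.213.208.0 - 18.213.223.255) -> R5
More-specific entries that do NOT match:
  18.213.221.8/30 (18.213.221.8 - 18.213.221.11) does not contain 18.213.213.8
  18.213.209.0/28 (18.213.209.0 - 18.213.209.15) does not contain 18.213.213.8
  18.213.213.64/26 (18.213.213.64 - 18.213.213.127) does not contain 18.213.213.8
  18.213.212.0/25 (18.213.212.0 - 18.213.212.127) does not contain 18.213.213.8
  18.213.245.0/24 (18.213.245.0 - 18.213.245.255) does not contain 18.213.213.8
  18.213.208.0/22 (18.213.208.0 - 18.213.211.255) does not contain 18.213.213.8
  18.213.216.0/21 (18.213.216.0 - 18.213.223.255) does not contain 18.213.213.8
  18.213.192.0/21 (18.213.192.0 - 18.213.199.255) does not contain 18.213.213.8
  18.197.208.0/21 (18.197.208.0 - 18.197.215.255) does not contain 18.213.213.8
Longest matching prefix is /20 -> next hop R5.

R5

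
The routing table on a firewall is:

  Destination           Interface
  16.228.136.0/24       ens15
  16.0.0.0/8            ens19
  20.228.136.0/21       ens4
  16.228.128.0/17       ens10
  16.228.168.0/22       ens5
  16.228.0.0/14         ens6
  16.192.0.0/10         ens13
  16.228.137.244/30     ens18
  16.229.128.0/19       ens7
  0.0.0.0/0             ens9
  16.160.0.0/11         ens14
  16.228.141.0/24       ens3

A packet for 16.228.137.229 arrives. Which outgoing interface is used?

Routes whose prefix contains 16.228.137.229:
  0.0.0.0/0 (default, matches everything) -> ens9
  16.0.0.0/8 (16.0.0.0 - 16.255.255.255) -> ens19
  16.192.0.0/10 (16.192.0.0 - 16.255.255.255) -> ens13
  16.228.0.0/14 (16.228.0.0 - 16.231.255.255) -> ens6
  16.228.128.0/17 (16.228.128.0 - 16.228.255.255) -> ens10
More-specific entries that do NOT match:
  16.228.137.244/30 (16.228.137.244 - 16.228.137.247) does not contain 16.228.137.229
  16.228.136.0/24 (16.228.136.0 - 16.228.136.255) does not contain 16.228.137.229
  16.228.141.0/24 (16.228.141.0 - 16.228.141.255) does not contain 16.228.137.229
  16.228.168.0/22 (16.228.168.0 - 16.228.171.255) does not contain 16.228.137.229
  20.228.136.0/21 (20.228.136.0 - 20.228.143.255) does not contain 16.228.137.229
  16.229.128.0/19 (16.229.128.0 - 16.229.159.255) does not contain 16.228.137.229
Longest matching prefix is /17 -> interface ens10.

ens10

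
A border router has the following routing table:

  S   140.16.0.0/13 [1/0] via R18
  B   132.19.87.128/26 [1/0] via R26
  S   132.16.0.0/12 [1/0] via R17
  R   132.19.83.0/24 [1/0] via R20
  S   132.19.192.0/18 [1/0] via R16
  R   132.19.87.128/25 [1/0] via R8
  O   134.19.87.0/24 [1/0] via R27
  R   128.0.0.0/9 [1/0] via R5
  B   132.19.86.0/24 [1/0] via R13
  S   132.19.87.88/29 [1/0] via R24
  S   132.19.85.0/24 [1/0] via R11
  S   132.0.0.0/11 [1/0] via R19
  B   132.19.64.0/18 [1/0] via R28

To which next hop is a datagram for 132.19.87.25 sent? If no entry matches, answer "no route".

Routes whose prefix contains 132.19.87.25:
  132.0.0.0/11 (132.0.0.0 - 132.31.255.255) -> R19
  132.16.0.0/12 (132.16.0.0 - 132.31.255.255) -> R17
  132.19.64.0/18 (132.19.64.0 - 132.19.127.255) -> R28
More-specific entries that do NOT match:
  132.19.87.88/29 (132.19.87.88 - 132.19.87.95) does not contain 132.19.87.25
  132.19.87.128/26 (132.19.87.128 - 132.19.87.191) does not contain 132.19.87.25
  132.19.87.128/25 (132.19.87.128 - 132.19.87.255) does not contain 132.19.87.25
  132.19.83.0/24 (132.19.83.0 - 132.19.83.255) does not contain 132.19.87.25
  134.19.87.0/24 (134.19.87.0 - 134.19.87.255) does not contain 132.19.87.25
  132.19.86.0/24 (132.19.86.0 - 132.19.86.255) does not contain 132.19.87.25
  132.19.85.0/24 (132.19.85.0 - 132.19.85.255) does not contain 132.19.87.25
Longest matching prefix is /18 -> next hop R28.

R28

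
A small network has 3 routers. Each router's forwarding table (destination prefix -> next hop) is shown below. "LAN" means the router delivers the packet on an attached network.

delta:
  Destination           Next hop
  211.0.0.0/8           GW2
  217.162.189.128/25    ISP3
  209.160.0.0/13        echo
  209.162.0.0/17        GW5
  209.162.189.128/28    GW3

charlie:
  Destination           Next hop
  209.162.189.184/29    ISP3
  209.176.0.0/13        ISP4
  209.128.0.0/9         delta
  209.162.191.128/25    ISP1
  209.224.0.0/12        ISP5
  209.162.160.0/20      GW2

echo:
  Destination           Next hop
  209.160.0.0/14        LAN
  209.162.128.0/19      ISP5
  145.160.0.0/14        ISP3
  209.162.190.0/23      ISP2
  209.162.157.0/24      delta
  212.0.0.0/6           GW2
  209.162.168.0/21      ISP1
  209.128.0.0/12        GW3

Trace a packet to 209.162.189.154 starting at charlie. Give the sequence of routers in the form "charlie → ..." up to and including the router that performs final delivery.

At charlie: longest match for 209.162.189.154 is 209.128.0.0/9 -> delta
At delta: longest match for 209.162.189.154 is 209.160.0.0/13 -> echo
At echo: longest match for 209.162.189.154 is 209.160.0.0/14 -> LAN

charlie → delta → echo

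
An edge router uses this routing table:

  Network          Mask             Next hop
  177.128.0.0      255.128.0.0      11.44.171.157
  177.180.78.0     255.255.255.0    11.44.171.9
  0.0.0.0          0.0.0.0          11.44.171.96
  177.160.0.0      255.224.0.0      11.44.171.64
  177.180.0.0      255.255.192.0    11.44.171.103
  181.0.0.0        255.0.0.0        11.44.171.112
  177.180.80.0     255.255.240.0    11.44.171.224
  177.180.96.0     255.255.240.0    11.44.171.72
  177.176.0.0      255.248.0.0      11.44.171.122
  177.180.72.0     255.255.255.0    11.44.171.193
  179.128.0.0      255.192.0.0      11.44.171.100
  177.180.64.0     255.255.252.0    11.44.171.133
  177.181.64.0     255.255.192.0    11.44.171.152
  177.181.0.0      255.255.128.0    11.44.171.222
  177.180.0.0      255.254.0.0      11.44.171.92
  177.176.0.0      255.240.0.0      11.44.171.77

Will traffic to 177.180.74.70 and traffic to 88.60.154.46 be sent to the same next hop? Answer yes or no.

177.180.74.70: longest match 177.180.0.0/15 -> 11.44.171.92
88.60.154.46: longest match 0.0.0.0/0 -> 11.44.171.96

no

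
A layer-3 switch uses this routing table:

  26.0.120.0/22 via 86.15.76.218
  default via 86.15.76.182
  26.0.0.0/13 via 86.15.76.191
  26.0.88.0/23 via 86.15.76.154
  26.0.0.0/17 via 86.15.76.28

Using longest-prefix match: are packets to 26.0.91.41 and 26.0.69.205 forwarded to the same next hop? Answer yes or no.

26.0.91.41: longest match 26.0.0.0/17 -> 86.15.76.28
26.0.69.205: longest match 26.0.0.0/17 -> 86.15.76.28

yes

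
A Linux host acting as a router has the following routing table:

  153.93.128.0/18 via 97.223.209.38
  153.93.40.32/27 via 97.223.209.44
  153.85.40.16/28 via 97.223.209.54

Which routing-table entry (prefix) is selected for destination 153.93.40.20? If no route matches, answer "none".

153.93.40.20 is outside every listed prefix and there is no default route.

none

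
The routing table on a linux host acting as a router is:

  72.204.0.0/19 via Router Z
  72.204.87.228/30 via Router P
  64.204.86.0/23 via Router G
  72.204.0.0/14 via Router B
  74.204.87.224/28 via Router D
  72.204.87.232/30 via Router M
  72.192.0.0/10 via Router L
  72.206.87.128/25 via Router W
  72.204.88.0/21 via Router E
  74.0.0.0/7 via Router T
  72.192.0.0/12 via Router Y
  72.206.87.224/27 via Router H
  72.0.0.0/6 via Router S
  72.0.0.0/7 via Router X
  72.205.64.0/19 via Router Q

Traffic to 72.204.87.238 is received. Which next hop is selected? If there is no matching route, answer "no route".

Router B

Routes whose prefix contains 72.204.87.238:
  72.0.0.0/6 (72.0.0.0 - 75.255.255.255) -> Router S
  72.0.0.0/7 (72.0.0.0 - 73.255.255.255) -> Router X
  72.192.0.0/10 (72.192.0.0 - 72.255.255.255) -> Router L
  72.192.0.0/12 (72.192.0.0 - 72.207.255.255) -> Router Y
  72.204.0.0/14 (72.204.0.0 - 72.207.255.255) -> Router B
More-specific entries that do NOT match:
  72.204.87.228/30 (72.204.87.228 - 72.204.87.231) does not contain 72.204.87.238
  72.204.87.232/30 (72.204.87.232 - 72.204.87.235) does not contain 72.204.87.238
  74.204.87.224/28 (74.204.87.224 - 74.204.87.239) does not contain 72.204.87.238
  72.206.87.224/27 (72.206.87.224 - 72.206.87.255) does not contain 72.204.87.238
  72.206.87.128/25 (72.206.87.128 - 72.206.87.255) does not contain 72.204.87.238
  64.204.86.0/23 (64.204.86.0 - 64.204.87.255) does not contain 72.204.87.238
  72.204.88.0/21 (72.204.88.0 - 72.204.95.255) does not contain 72.204.87.238
  72.204.0.0/19 (72.204.0.0 - 72.204.31.255) does not contain 72.204.87.238
  72.205.64.0/19 (72.205.64.0 - 72.205.95.255) does not contain 72.204.87.238
Longest matching prefix is /14 -> next hop Router B.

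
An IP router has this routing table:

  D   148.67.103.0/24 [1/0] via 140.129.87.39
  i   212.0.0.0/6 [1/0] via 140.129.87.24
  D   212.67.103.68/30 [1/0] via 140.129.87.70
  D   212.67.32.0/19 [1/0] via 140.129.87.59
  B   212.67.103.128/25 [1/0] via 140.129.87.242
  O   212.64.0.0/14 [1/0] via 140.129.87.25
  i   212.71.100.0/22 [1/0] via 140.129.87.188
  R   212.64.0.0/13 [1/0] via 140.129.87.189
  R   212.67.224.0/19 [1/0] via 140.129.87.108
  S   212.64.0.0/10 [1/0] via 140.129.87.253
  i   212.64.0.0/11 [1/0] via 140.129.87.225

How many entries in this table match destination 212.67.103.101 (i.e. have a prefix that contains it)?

5

Prefixes containing 212.67.103.101:
  212.0.0.0/6 (212.0.0.0 - 215.255.255.255)
  212.64.0.0/10 (212.64.0.0 - 212.127.255.255)
  212.64.0.0/11 (212.64.0.0 - 212.95.255.255)
  212.64.0.0/13 (212.64.0.0 - 212.71.255.255)
  212.64.0.0/14 (212.64.0.0 - 212.67.255.255)
Total matching entries: 5.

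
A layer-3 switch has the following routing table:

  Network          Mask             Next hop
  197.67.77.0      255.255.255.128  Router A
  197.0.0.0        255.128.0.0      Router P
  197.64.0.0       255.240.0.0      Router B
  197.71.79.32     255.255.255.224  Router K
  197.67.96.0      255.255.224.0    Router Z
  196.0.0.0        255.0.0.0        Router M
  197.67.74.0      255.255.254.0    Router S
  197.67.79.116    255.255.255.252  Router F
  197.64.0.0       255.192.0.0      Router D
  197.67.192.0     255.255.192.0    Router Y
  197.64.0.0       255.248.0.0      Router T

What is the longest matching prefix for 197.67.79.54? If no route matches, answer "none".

197.64.0.0/13

Entries matching 197.67.79.54:
  197.0.0.0/9 (197.0.0.0 - 197.127.255.255)
  197.64.0.0/10 (197.64.0.0 - 197.127.255.255)
  197.64.0.0/12 (197.64.0.0 - 197.79.255.255)
  197.64.0.0/13 (197.64.0.0 - 197.71.255.255)
Most specific is 197.64.0.0/13.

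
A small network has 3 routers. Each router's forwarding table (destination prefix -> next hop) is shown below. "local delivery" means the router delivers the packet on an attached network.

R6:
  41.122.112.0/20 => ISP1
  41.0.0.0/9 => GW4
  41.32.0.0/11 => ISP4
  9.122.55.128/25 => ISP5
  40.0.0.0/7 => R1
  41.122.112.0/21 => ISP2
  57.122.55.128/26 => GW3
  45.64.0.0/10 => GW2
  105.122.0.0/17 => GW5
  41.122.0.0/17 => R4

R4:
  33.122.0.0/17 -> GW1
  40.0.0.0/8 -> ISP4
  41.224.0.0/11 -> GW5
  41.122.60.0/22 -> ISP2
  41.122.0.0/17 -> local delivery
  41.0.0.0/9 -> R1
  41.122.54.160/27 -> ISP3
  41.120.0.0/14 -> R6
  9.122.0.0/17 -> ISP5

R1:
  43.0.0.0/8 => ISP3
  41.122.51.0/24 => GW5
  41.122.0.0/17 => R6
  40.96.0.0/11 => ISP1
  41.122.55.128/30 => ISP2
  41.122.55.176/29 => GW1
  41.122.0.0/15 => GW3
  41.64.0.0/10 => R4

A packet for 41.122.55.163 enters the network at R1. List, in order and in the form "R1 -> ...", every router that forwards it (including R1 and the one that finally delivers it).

At R1: longest match for 41.122.55.163 is 41.122.0.0/17 -> R6
At R6: longest match for 41.122.55.163 is 41.122.0.0/17 -> R4
At R4: longest match for 41.122.55.163 is 41.122.0.0/17 -> local delivery

R1 -> R6 -> R4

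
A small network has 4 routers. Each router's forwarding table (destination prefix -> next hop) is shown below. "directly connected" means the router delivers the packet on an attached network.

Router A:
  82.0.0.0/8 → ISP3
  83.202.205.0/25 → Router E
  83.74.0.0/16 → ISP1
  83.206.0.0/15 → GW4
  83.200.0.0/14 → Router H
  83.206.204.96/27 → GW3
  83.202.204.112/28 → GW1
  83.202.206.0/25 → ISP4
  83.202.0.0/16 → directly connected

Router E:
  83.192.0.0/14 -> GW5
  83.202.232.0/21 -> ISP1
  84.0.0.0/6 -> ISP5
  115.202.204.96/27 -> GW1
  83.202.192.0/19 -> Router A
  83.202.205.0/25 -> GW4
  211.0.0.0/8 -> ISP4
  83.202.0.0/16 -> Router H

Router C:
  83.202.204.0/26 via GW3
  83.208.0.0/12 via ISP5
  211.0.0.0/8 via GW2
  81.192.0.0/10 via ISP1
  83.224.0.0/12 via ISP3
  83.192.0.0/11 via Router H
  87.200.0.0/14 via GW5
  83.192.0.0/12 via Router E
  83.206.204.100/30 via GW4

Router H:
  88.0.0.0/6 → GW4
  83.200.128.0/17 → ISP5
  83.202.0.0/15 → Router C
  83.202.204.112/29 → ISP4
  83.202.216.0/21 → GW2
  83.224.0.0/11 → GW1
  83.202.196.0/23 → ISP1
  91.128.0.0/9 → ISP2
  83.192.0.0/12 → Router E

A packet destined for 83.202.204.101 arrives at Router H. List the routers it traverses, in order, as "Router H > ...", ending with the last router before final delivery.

Router H > Router C > Router E > Router A

At Router H: longest match for 83.202.204.101 is 83.202.0.0/15 -> Router C
At Router C: longest match for 83.202.204.101 is 83.192.0.0/12 -> Router E
At Router E: longest match for 83.202.204.101 is 83.202.192.0/19 -> Router A
At Router A: longest match for 83.202.204.101 is 83.202.0.0/16 -> directly connected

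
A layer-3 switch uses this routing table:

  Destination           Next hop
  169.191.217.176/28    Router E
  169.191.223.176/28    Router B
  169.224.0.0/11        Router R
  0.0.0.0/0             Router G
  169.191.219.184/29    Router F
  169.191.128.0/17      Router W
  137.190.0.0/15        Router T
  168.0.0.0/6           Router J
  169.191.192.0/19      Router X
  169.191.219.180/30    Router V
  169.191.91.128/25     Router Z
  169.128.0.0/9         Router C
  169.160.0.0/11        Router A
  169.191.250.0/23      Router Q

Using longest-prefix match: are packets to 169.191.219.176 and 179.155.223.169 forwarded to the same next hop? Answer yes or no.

no

169.191.219.176: longest match 169.191.192.0/19 -> Router X
179.155.223.169: longest match 0.0.0.0/0 -> Router G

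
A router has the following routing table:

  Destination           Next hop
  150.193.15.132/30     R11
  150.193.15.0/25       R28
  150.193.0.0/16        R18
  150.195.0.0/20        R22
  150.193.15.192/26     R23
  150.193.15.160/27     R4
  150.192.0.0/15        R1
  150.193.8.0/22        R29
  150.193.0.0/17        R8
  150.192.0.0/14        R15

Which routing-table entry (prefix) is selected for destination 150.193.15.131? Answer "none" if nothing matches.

Entries matching 150.193.15.131:
  150.192.0.0/14 (150.192.0.0 - 150.195.255.255)
  150.192.0.0/15 (150.192.0.0 - 150.193.255.255)
  150.193.0.0/16 (150.193.0.0 - 150.193.255.255)
  150.193.0.0/17 (150.193.0.0 - 150.193.127.255)
Most specific is 150.193.0.0/17.

150.193.0.0/17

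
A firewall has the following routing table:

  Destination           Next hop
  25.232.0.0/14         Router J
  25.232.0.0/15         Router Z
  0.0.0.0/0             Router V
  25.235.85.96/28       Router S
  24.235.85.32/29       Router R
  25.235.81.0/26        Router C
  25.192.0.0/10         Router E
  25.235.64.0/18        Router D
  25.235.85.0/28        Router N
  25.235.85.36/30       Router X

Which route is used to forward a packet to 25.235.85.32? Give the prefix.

Entries matching 25.235.85.32:
  0.0.0.0/0 (default, matches everything)
  25.192.0.0/10 (25.192.0.0 - 25.255.255.255)
  25.232.0.0/14 (25.232.0.0 - 25.235.255.255)
  25.235.64.0/18 (25.235.64.0 - 25.235.127.255)
Most specific is 25.235.64.0/18.

25.235.64.0/18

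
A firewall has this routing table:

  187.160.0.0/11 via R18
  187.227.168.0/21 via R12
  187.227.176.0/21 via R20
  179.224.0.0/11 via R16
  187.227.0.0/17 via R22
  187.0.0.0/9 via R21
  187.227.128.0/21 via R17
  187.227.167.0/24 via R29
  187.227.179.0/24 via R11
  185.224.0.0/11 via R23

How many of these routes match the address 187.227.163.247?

No listed prefix contains 187.227.163.247.
Total matching entries: 0.

0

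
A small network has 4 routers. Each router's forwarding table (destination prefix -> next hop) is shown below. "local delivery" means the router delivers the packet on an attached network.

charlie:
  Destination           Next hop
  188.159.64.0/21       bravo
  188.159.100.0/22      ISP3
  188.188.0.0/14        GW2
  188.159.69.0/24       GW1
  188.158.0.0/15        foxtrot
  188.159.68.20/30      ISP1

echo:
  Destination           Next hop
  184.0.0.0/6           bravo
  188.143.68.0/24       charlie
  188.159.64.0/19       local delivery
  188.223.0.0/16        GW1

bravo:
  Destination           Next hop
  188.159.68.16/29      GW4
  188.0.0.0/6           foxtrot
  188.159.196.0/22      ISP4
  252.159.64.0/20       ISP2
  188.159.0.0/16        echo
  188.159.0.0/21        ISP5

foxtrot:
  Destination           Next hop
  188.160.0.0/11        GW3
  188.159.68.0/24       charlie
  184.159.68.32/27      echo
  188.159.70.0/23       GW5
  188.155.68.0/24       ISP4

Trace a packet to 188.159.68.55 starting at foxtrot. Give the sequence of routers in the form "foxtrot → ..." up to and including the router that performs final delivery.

foxtrot → charlie → bravo → echo

At foxtrot: longest match for 188.159.68.55 is 188.159.68.0/24 -> charlie
At charlie: longest match for 188.159.68.55 is 188.159.64.0/21 -> bravo
At bravo: longest match for 188.159.68.55 is 188.159.0.0/16 -> echo
At echo: longest match for 188.159.68.55 is 188.159.64.0/19 -> local delivery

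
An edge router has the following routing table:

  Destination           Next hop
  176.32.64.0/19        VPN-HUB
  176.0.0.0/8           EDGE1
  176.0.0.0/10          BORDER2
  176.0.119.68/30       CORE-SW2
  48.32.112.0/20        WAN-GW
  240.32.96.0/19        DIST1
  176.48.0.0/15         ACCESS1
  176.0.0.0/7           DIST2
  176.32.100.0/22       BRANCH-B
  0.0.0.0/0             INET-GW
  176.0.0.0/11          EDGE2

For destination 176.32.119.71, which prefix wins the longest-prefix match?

Entries matching 176.32.119.71:
  0.0.0.0/0 (default, matches everything)
  176.0.0.0/7 (176.0.0.0 - 177.255.255.255)
  176.0.0.0/8 (176.0.0.0 - 176.255.255.255)
  176.0.0.0/10 (176.0.0.0 - 176.63.255.255)
Most specific is 176.0.0.0/10.

176.0.0.0/10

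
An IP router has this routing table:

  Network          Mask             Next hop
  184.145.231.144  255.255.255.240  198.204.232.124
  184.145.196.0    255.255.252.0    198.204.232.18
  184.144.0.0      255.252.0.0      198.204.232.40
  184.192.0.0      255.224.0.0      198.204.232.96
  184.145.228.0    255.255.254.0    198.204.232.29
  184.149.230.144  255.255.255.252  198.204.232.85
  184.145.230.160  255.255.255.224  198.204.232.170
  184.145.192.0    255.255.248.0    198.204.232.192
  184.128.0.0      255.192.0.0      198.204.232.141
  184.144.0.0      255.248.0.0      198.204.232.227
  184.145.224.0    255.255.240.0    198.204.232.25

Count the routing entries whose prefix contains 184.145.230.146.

Prefixes containing 184.145.230.146:
  184.128.0.0/10 (184.128.0.0 - 184.191.255.255)
  184.144.0.0/13 (184.144.0.0 - 184.151.255.255)
  184.144.0.0/14 (184.144.0.0 - 184.147.255.255)
  184.145.224.0/20 (184.145.224.0 - 184.145.239.255)
Total matching entries: 4.

4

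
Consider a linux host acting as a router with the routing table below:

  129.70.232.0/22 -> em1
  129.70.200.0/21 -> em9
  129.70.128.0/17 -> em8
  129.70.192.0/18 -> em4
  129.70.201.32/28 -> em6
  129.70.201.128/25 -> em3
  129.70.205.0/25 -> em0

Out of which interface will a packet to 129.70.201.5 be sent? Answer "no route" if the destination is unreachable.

Routes whose prefix contains 129.70.201.5:
  129.70.128.0/17 (129.70.128.0 - 129.70.255.255) -> em8
  129.70.192.0/18 (129.70.192.0 - 129.70.255.255) -> em4
  129.70.200.0/21 (129.70.200.0 - 129.70.207.255) -> em9
More-specific entries that do NOT match:
  129.70.201.32/28 (129.70.201.32 - 129.70.201.47) does not contain 129.70.201.5
  129.70.201.128/25 (129.70.201.128 - 129.70.201.255) does not contain 129.70.201.5
  129.70.205.0/25 (129.70.205.0 - 129.70.205.127) does not contain 129.70.201.5
  129.70.232.0/22 (129.70.232.0 - 129.70.235.255) does not contain 129.70.201.5
Longest matching prefix is /21 -> interface em9.

em9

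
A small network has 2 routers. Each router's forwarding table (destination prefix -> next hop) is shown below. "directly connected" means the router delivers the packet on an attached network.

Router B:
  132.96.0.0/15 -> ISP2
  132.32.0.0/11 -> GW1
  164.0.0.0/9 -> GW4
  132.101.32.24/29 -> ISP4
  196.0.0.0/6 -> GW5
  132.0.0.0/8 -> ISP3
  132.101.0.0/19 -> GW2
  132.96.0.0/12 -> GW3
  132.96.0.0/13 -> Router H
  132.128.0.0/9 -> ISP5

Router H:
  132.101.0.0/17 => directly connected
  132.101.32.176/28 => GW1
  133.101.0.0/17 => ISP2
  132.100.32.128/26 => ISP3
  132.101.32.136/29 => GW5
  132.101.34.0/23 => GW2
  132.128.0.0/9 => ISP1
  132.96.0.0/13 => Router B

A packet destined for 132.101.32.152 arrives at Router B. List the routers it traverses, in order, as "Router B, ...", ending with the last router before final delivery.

At Router B: longest match for 132.101.32.152 is 132.96.0.0/13 -> Router H
At Router H: longest match for 132.101.32.152 is 132.101.0.0/17 -> directly connected

Router B, Router H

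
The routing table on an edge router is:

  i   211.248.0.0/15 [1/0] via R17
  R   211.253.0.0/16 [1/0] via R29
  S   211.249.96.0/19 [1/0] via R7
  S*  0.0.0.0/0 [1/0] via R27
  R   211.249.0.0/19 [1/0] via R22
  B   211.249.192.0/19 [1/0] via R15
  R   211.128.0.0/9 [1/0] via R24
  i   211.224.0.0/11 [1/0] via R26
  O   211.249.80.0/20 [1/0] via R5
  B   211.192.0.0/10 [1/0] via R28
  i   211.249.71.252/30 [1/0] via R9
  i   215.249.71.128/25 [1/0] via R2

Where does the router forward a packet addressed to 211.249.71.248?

Routes whose prefix contains 211.249.71.248:
  0.0.0.0/0 (default, matches everything) -> R27
  211.128.0.0/9 (211.128.0.0 - 211.255.255.255) -> R24
  211.192.0.0/10 (211.192.0.0 - 211.255.255.255) -> R28
  211.224.0.0/11 (211.224.0.0 - 211.255.255.255) -> R26
  211.248.0.0/15 (211.248.0.0 - 211.249.255.255) -> R17
More-specific entries that do NOT match:
  211.249.71.252/30 (211.249.71.252 - 211.249.71.255) does not contain 211.249.71.248
  215.249.71.128/25 (215.249.71.128 - 215.249.71.255) does not contain 211.249.71.248
  211.249.80.0/20 (211.249.80.0 - 211.249.95.255) does not contain 211.249.71.248
  211.249.96.0/19 (211.249.96.0 - 211.249.127.255) does not contain 211.249.71.248
  211.249.0.0/19 (211.249.0.0 - 211.249.31.255) does not contain 211.249.71.248
  211.249.192.0/19 (211.249.192.0 - 211.249.223.255) does not contain 211.249.71.248
  211.253.0.0/16 (211.253.0.0 - 211.253.255.255) does not contain 211.249.71.248
Longest matching prefix is /15 -> next hop R17.

R17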